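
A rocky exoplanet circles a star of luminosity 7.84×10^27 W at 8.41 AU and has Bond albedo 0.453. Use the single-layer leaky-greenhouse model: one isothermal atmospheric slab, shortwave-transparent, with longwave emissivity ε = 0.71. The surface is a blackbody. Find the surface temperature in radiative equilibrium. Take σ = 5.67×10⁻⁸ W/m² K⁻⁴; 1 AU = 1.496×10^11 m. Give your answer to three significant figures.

d = 8.41 × 1.496×10^11 m = 1.258×10^12 m.
Flux at the orbit: S = L/(4πd²) = 7.84×10^27/(4π·(1.26×10^12)²) = 394.1 W/m².
At the top of the atmosphere, σT_e⁴ = S(1−α)/4 = 53.90 W/m², giving T_e = 175.6 K.
Surface balance with a leaky layer gives σT_s⁴ = σT_e⁴·2/(2−ε), so T_s = T_e·[2/(2−0.71)]^(1/4) = 195.9 K.

196 K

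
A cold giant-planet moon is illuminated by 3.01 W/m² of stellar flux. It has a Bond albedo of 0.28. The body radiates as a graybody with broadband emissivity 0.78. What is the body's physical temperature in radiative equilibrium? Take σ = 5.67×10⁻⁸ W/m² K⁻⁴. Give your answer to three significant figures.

59.2 kelvin

Absorbed flux (global mean): S(1−α)/4 = 3.010·0.72/4 = 0.5418 W/m².
Equating to εσT⁴ with ε = 0.78: T = (0.5418/0.78σ)^(1/4) = 59.16 K.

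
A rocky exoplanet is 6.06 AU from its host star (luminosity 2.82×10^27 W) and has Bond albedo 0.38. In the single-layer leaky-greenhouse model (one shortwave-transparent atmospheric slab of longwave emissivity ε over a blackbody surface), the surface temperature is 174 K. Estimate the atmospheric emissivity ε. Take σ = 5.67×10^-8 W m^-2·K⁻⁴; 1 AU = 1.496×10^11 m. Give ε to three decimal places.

0.371

Orbital distance: d = 6.06 AU = 9.066×10^11 m.
Spreading L over a sphere of radius d: S = 2.82×10^27/(4π·9.07×10^11²) = 273.0 W m^-2.
Effective temperature: T_e = [S(1−α)/(4σ)]^(1/4) = 165.3 K.
Inverting T_s⁴ = 2T_e⁴/(2−ε): (T_e/T_s)⁴ = 0.8143, so ε = 2(1 − 0.8143) = 0.3714.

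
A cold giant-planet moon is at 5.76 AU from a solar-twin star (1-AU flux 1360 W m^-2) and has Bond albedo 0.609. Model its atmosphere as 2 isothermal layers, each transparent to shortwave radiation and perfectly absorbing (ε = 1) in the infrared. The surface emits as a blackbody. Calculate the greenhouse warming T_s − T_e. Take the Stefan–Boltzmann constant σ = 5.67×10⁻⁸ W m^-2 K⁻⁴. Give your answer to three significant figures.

29.0 K

Irradiance scales as 1/d², so S = 1360 W m^-2 × (1/5.76)² = 40.99 W m^-2.
Top-of-atmosphere balance: σT_e⁴ = S(1−α)/4 = 4.007 W m^-2 → T_e = 91.69 K.
Surface: T_s = (3)^¼·T_e = 120.7 K.
So the greenhouse effect raises the surface by 120.7 − 91.69 = 28.98 K.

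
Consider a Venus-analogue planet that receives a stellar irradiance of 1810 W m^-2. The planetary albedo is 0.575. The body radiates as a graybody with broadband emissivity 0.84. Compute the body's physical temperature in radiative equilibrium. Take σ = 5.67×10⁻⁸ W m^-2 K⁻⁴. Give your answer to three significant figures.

Averaging over the sphere, the absorbed flux is S(1−α)/4 = 192.3 W m^-2.
Equating to εσT⁴ with ε = 0.84: T = (192.3/0.84σ)^(1/4) = 252.1 K.

252 K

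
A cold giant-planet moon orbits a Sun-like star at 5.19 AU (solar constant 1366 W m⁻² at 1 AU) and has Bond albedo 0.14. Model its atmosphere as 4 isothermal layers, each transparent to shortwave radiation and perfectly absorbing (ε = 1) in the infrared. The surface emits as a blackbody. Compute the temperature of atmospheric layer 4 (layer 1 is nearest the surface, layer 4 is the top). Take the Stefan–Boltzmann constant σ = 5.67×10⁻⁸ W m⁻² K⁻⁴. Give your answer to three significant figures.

By the inverse-square law, S = 1366/5.19² = 50.71 W m⁻².
Top-of-atmosphere balance: σT_e⁴ = S(1−α)/4 = 10.90 W m⁻² → T_e = 117.8 K.
In the N-layer model, layer k (counted from the surface) has T_k = (N+1−k)^(1/4)·T_e.
With k = 4: T_4 = (4+1−4)^¼·117.8 K = 117.8 K.

118 kelvin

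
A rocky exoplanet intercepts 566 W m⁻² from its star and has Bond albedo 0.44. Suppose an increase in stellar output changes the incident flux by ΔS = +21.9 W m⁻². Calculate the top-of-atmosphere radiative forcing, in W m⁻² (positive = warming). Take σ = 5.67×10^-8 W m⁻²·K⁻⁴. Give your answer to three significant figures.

3.07 W m⁻²

Only a fraction (1−α) is absorbed and it's spread over 4πR², so ΔF = (1−α)ΔS/4 = 3.066 W m⁻².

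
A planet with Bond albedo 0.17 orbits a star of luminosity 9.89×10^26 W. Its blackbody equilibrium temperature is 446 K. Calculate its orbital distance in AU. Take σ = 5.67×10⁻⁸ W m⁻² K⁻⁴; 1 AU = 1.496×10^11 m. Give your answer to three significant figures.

0.570 AU

Energy balance gives S = 4σT⁴/(1−α) = 10810 W m⁻².
Then d = [L/(4πS)]^(1/2) = 8.532×10^10 m, i.e. 0.5703 AU.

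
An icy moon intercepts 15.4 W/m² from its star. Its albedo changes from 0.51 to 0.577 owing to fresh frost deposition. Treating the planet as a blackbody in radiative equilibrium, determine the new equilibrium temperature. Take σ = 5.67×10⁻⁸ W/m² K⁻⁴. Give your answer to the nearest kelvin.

73 kelvin

With the new albedo, S(1−α₂)/4 = 1.629 W/m², so T₂ = 73.21 K.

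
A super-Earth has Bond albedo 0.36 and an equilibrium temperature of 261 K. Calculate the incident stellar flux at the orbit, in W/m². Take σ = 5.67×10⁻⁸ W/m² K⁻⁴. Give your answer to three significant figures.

1640 W/m²

From S(1−α)/4 = σT⁴: S = 4σT⁴/(1−α).
The emitted flux is σT⁴ = 263.1 W/m².
S = 4·263.1/0.64 = 1644 W/m².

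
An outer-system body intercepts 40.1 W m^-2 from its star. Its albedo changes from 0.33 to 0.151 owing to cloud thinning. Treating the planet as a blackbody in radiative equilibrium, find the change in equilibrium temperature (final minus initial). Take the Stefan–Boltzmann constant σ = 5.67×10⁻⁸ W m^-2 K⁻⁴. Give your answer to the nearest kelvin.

6 K

With α = 0.33, T₁ = 104.3 K.
After:  T₂ = [40.10·0.849/(4σ)]^(1/4) = 110.7 K.
Change: 110.7 − 104.3 = 6.362 K.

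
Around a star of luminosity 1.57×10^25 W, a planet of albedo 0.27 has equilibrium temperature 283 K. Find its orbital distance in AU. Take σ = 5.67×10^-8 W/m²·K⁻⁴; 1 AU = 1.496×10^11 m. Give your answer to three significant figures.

Energy balance gives S = 4σT⁴/(1−α) = 1993 W/m².
S = L/(4πd²) → d = √(L/4πS) = √(1.57×10^25/(4π·1993)) = 2.504×10^10 m = 0.1674 AU.

0.167 AU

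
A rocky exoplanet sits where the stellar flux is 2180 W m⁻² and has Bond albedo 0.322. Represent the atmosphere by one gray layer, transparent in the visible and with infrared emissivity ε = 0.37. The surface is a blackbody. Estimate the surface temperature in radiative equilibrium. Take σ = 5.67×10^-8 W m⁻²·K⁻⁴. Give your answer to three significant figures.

299 kelvin

At the top of the atmosphere, σT_e⁴ = S(1−α)/4 = 369.5 W m⁻², giving T_e = 284.1 K.
For a single slab of emissivity ε, T_s⁴ = 2T_e⁴/(2−ε); thus T_s = 284.1·(1.227)^(1/4) = 299.0 K.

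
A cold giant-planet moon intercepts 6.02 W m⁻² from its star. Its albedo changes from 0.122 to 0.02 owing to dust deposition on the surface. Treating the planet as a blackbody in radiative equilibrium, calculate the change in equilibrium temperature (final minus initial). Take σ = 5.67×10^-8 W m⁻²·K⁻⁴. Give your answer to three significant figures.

1.94 K

Before: T₁ = [6.020·0.878/(4σ)]^(1/4) = 69.48 K.
After:  T₂ = [6.020·0.98/(4σ)]^(1/4) = 71.42 K.
ΔT = T₂ − T₁ = 1.936 K.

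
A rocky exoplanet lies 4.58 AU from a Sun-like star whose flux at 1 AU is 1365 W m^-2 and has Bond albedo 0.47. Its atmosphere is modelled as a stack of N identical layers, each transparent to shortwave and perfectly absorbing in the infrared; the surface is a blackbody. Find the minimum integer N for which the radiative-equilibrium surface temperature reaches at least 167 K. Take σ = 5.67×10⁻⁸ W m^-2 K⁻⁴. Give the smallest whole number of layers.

By the inverse-square law, S = 1365/4.58² = 65.07 W m^-2.
Top-of-atmosphere balance: σT_e⁴ = S(1−α)/4 = 8.622 W m^-2 → T_e = 111.0 K.
T_s = (N+1)^(1/4)·T_e ≥ 167 K requires N+1 ≥ (T_s/T_e)⁴ = (167/111.0)⁴ = 5.115.
So N ≥ 4.115; the smallest integer is N = 5.

5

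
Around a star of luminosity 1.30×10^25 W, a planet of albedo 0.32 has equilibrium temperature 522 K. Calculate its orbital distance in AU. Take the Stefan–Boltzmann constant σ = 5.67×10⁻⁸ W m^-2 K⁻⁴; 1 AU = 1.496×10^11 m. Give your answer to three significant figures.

0.0432 AU

The flux needed for this T is 4σT⁴/(1−0.32) = 24760 W m^-2.
From L = 4πd²S, d = √(1.30×10^25/(4π·24760)) = 6.463×10^9 m = 0.04320 AU.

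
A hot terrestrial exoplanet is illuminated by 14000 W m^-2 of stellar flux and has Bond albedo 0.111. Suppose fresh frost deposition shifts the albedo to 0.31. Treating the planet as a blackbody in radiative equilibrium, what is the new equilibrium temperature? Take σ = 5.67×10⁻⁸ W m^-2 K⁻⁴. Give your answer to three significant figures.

T₂ = [S(1−α₂)/(4σ)]^(1/4) = [14000·0.69/(4σ)]^(1/4) = 454.3 K.

454 kelvin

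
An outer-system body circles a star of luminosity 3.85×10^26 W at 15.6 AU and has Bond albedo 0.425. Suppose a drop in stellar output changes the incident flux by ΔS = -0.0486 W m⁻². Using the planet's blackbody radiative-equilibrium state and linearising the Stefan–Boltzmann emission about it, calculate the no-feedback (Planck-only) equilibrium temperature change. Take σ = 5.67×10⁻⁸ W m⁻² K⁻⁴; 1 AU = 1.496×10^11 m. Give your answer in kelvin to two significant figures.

-0.13 kelvin

Orbital distance: d = 15.6 AU = 2.334×10^12 m.
S = L/(4πd²) = 5.625 W m⁻².
Unperturbed T_e = [5.625·(1−0.425)/(4σ)]^¼ = 61.45 K.
Only a fraction (1−α) is absorbed and it's spread over 4πR², so ΔF = (1−α)ΔS/4 = -0.006986 W m⁻².
Planck response: λ_P = 4σT_e³ = 4·5.67×10⁻⁸·(61.45)³ = 0.05263 W m⁻²/K.
So ΔT₀ = -0.006986/0.05263 = -0.133 K.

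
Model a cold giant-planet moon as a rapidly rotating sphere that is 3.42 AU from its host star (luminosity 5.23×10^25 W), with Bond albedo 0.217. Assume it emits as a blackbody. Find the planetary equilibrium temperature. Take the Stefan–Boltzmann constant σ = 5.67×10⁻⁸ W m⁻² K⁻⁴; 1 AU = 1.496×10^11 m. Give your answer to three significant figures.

86.1 kelvin

d = 3.42 × 1.496×10^11 m = 5.116×10^11 m.
Flux at the orbit: S = L/(4πd²) = 5.23×10^25/(4π·(5.12×10^11)²) = 15.90 W m⁻².
Averaging over the sphere, the absorbed flux is S(1−α)/4 = 3.112 W m⁻².
Balancing against σT⁴: T = (3.112/5.67×10⁻⁸)^(1/4) = 86.07 K.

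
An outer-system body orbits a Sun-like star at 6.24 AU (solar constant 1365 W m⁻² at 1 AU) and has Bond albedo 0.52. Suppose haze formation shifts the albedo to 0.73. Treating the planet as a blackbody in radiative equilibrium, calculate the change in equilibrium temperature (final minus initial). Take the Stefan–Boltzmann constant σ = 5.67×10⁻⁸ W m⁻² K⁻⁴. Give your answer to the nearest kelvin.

-12 K

Flux at the orbit: S = 1365/(6.24)² = 35.06 W m⁻².
Before: T₁ = [35.06·0.48/(4σ)]^(1/4) = 92.81 K.
Final:   T₂ = [S(1−0.73)/(4σ)]^(1/4) = 80.38 K.
ΔT = T₂ − T₁ = -12.43 K.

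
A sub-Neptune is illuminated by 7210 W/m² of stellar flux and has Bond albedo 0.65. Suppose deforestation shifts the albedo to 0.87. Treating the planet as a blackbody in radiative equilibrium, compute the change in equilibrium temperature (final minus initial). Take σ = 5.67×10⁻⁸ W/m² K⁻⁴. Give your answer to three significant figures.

-71.2 K

Initial: T₁ = [S(1−0.65)/(4σ)]^(1/4) = 324.8 K.
With α = 0.87, T₂ = 253.5 K.
ΔT = T₂ − T₁ = -71.23 K.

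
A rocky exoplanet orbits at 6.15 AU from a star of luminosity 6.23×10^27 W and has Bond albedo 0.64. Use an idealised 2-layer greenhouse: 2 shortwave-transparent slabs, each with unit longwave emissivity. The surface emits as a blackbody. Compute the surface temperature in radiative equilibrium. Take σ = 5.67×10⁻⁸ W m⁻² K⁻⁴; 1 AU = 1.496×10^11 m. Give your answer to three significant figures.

d = 6.15 × 1.496×10^11 m = 9.200×10^11 m.
Spreading L over a sphere of radius d: S = 6.23×10^27/(4π·9.20×10^11²) = 585.7 W m⁻².
The effective emission temperature is T_e = [S(1−α)/(4σ)]^¼ = 174.6 K.
Layer-by-layer balance gives σT_s⁴ = (N+1)σT_e⁴, so T_s = 3^¼·174.6 = 229.8 K.

230 kelvin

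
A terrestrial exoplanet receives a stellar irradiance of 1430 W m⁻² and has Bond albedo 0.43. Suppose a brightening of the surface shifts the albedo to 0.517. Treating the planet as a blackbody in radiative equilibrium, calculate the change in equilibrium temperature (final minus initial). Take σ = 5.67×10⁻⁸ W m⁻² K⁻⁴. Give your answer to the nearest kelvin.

Before: T₁ = [1430·0.57/(4σ)]^(1/4) = 244.8 K.
After:  T₂ = [1430·0.483/(4σ)]^(1/4) = 234.9 K.
Change: 234.9 − 244.8 = -9.931 K.

-10 kelvin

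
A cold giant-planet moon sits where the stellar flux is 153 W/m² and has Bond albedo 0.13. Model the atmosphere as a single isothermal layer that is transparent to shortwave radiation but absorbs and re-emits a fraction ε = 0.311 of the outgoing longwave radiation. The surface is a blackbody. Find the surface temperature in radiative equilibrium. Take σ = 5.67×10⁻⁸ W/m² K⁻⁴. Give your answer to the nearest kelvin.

162 K

Effective emission temperature (TOA balance): σT_e⁴ = S(1−α)/4 = 33.28 W/m² → T_e = 155.6 K.
For a single slab of emissivity ε, T_s⁴ = 2T_e⁴/(2−ε); thus T_s = 155.6·(1.184)^(1/4) = 162.4 K.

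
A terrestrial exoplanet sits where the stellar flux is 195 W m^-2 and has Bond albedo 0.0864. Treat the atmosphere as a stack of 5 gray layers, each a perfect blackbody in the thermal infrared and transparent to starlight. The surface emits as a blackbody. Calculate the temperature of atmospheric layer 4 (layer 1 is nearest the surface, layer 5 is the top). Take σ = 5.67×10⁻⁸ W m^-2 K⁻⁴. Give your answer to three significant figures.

199 K

Top-of-atmosphere balance: σT_e⁴ = S(1−α)/4 = 44.54 W m^-2 → T_e = 167.4 K.
Each opaque layer satisfies 2T_j⁴ = T_{j−1}⁴ + T_{j+1}⁴, giving T_k⁴ = (N+1−k)T_e⁴.
With k = 4: T_4 = (5+1−4)^¼·167.4 K = 199.1 K.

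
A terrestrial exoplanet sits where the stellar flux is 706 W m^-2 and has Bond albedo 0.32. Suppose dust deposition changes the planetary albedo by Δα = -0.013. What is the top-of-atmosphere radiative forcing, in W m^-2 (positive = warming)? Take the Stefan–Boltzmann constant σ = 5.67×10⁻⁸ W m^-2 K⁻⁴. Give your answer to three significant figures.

ΔF = −(S/4)Δα = −(706.0/4)×(-0.013) = 2.294 W m^-2.

2.29 W m^-2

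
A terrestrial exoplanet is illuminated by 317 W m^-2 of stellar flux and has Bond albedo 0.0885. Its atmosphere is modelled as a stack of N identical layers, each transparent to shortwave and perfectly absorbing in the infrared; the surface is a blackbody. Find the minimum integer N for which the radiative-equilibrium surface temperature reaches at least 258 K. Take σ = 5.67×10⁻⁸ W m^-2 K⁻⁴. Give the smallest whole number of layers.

3

The effective emission temperature is T_e = [S(1−α)/(4σ)]^¼ = 188.9 K.
Need (N+1)T_e⁴ ≥ T_s⁴, i.e. N+1 ≥ (258/188.9)⁴ = 3.478.
So N ≥ 2.478; the smallest integer is N = 3.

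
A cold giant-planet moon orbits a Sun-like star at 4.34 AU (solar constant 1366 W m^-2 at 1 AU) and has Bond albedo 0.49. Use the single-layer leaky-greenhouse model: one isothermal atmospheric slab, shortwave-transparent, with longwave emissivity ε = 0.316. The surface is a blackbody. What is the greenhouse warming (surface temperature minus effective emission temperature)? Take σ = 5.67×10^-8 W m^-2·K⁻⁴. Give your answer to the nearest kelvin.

5 K

Flux at the orbit: S = 1366/(4.34)² = 72.52 W m^-2.
At the top of the atmosphere, σT_e⁴ = S(1−α)/4 = 9.247 W m^-2, giving T_e = 113.0 K.
The surface balance (absorbed SW + ε·downward IR = σT_s⁴) with T_a⁴ = T_s⁴/2 reduces to T_s = T_e·[2/(2−ε)]^¼ = 118.0 K.
The atmosphere warms the surface by 4.964 K.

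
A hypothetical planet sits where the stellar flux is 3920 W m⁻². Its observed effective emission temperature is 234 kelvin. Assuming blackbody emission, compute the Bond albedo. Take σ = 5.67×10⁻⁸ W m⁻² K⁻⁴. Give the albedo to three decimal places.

From σT⁴ = S(1−α)/4 we invert for α: 1−α = 4σT⁴/S.
4σT⁴ = 4·5.67×10⁻⁸·(234)⁴ = 680.0 W m⁻².
1−α = 680.0/3920 = 0.1735, so α = 0.8265.

0.827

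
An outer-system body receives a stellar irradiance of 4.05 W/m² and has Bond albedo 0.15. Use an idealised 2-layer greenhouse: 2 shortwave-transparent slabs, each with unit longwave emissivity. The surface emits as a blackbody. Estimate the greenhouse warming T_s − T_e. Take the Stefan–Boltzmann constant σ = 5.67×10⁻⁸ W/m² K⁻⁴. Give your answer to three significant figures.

19.7 K

Top-of-atmosphere balance: σT_e⁴ = S(1−α)/4 = 0.8606 W/m² → T_e = 62.42 K.
Surface: T_s = (3)^¼·T_e = 82.15 K.
Warming: T_s − T_e = 19.73 K.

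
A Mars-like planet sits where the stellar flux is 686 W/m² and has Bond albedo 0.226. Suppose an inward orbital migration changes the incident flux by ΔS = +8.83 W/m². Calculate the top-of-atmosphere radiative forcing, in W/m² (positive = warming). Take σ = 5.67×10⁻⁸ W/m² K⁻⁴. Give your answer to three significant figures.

TOA radiative forcing: ΔF = (1−α)ΔS/4 = 0.774·(+8.83)/4 = 1.709 W/m².

1.71 W/m²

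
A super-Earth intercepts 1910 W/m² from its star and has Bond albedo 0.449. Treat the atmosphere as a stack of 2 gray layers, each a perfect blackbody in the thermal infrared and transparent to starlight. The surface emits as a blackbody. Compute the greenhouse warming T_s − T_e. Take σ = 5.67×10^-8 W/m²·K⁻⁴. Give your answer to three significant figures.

OLR = S(1−α)/4 = 263.1 W/m²; the top layer radiates at T_e = 261.0 K.
T_s = (N+1)^(1/4)·T_e = 343.5 K.
So the greenhouse effect raises the surface by 343.5 − 261.0 = 82.49 K.

82.5 K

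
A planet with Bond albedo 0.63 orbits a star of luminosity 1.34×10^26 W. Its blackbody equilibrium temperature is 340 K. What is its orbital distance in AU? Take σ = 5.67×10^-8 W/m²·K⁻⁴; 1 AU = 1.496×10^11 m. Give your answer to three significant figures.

0.241 AU

The flux needed for this T is 4σT⁴/(1−0.63) = 8191 W/m².
Then d = [L/(4πS)]^(1/2) = 3.608×10^10 m, i.e. 0.2412 AU.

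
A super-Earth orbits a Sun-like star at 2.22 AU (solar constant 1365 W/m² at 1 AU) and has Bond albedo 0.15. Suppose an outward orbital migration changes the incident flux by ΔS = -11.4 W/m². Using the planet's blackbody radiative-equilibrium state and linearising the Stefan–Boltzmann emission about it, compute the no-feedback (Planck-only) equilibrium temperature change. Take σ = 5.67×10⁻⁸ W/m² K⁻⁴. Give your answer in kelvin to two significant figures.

By the inverse-square law, S = 1365/2.22² = 277.0 W/m².
The baseline emission temperature is T_e = 179.5 K.
TOA radiative forcing: ΔF = (1−α)ΔS/4 = 0.85·(-11.4)/4 = -2.422 W/m².
Planck response: λ_P = 4σT_e³ = 4·5.67×10⁻⁸·(179.5)³ = 1.312 W/m²/K.
Hence the no-feedback warming is ΔF/(4σT_e³) = -1.85 K.

-1.8 kelvin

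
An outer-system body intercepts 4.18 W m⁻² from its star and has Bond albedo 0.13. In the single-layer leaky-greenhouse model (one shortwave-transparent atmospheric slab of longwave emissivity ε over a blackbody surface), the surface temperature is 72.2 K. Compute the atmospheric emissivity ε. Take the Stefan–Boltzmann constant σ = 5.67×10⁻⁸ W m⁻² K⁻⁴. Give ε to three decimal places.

0.820

TOA balance gives T_e = 63.28 K.
Inverting T_s⁴ = 2T_e⁴/(2−ε): (T_e/T_s)⁴ = 0.5901, so ε = 2(1 − 0.5901) = 0.8199.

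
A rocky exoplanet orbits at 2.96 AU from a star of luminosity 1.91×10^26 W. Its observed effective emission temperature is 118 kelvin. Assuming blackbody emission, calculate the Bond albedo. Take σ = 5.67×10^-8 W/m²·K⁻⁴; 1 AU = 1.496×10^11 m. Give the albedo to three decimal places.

0.433

d = 2.96 × 1.496×10^11 m = 4.428×10^11 m.
Spreading L over a sphere of radius d: S = 1.91×10^26/(4π·4.43×10^11²) = 77.51 W/m².
From σT⁴ = S(1−α)/4 we invert for α: 1−α = 4σT⁴/S.
4σT⁴ = 4·5.67×10⁻⁸·(118)⁴ = 43.97 W/m².
1−α = 43.97/77.51 = 0.5673, so α = 0.4327.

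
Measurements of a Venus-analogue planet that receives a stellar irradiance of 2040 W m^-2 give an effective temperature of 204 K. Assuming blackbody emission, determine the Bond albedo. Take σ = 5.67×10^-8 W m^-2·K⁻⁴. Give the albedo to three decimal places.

0.807

Rearranging the radiative balance, α = 1 − 4σT⁴/S.
σT⁴ = 98.20 W m^-2, so 4σT⁴ = 392.8 W m^-2.
1−α = 392.8/2040 = 0.1925, so α = 0.8075.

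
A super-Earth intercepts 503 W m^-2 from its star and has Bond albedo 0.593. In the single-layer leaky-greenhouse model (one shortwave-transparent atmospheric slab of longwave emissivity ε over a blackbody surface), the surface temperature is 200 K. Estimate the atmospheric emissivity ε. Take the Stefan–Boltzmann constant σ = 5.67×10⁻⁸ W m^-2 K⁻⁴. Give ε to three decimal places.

First, T_e = [503.0·(1−0.593)/(4σ)]^(1/4) = 173.3 K.
T_s⁴ = T_e⁴·2/(2−ε) → ε = 2 − 2(T_e/T_s)⁴ = 2 − 2·(173.3/200)⁴ = 0.8717.

0.872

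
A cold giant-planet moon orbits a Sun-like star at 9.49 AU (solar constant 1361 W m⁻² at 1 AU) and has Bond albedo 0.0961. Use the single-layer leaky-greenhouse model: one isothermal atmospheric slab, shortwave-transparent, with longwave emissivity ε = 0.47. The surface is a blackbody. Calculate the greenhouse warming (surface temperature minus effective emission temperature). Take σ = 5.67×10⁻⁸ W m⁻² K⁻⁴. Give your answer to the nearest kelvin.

Irradiance scales as 1/d², so S = 1361 W m⁻² × (1/9.49)² = 15.11 W m⁻².
The planet radiates to space at T_e = [S(1−α)/(4σ)]^(1/4) = 88.09 K.
The surface balance (absorbed SW + ε·downward IR = σT_s⁴) with T_a⁴ = T_s⁴/2 reduces to T_s = T_e·[2/(2−ε)]^¼ = 94.20 K.
Greenhouse warming: T_s − T_e = 6.102 K.

6 K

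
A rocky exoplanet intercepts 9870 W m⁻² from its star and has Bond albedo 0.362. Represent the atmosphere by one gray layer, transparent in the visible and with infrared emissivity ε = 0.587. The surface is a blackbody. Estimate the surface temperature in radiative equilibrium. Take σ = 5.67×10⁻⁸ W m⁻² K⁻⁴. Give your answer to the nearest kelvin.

Effective emission temperature (TOA balance): σT_e⁴ = S(1−α)/4 = 1574 W m⁻² → T_e = 408.2 K.
Surface balance with a leaky layer gives σT_s⁴ = σT_e⁴·2/(2−ε), so T_s = T_e·[2/(2−0.587)]^(1/4) = 445.2 K.

445 K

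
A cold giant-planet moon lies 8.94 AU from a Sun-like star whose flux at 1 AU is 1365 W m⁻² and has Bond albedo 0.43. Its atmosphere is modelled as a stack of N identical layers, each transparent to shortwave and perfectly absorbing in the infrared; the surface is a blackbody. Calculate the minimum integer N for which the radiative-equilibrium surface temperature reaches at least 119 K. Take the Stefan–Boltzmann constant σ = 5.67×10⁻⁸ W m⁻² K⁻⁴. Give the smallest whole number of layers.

By the inverse-square law, S = 1365/8.94² = 17.08 W m⁻².
The effective emission temperature is T_e = [S(1−α)/(4σ)]^¼ = 80.94 K.
Since T_s⁴ = (N+1)T_e⁴, we need N ≥ (T_s/T_e)⁴ − 1 = 3.672.
So N ≥ 3.672; the smallest integer is N = 4.

4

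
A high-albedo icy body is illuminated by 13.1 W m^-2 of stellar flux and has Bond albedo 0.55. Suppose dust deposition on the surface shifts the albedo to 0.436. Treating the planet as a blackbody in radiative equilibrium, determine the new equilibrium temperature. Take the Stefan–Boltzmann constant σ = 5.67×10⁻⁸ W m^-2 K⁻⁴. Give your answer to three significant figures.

75.5 K

New equilibrium: T₂ = [(1−0.436)·13.10/(4σ)]^(1/4) = 75.55 K.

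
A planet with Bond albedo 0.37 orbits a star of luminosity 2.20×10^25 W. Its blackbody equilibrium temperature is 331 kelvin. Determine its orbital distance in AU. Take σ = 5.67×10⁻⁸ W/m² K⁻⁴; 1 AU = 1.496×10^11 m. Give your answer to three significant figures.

0.135 AU

Energy balance gives S = 4σT⁴/(1−α) = 4321 W/m².
S = L/(4πd²) → d = √(L/4πS) = √(2.20×10^25/(4π·4321)) = 2.013×10^10 m = 0.1345 AU.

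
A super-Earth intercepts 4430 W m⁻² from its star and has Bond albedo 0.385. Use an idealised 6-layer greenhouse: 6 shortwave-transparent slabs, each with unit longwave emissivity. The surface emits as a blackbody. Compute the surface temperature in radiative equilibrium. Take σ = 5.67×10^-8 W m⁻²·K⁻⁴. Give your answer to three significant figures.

OLR = S(1−α)/4 = 681.1 W m⁻²; the top layer radiates at T_e = 331.1 K.
Layer-by-layer balance gives σT_s⁴ = (N+1)σT_e⁴, so T_s = 7^¼·331.1 = 538.5 K.

538 kelvin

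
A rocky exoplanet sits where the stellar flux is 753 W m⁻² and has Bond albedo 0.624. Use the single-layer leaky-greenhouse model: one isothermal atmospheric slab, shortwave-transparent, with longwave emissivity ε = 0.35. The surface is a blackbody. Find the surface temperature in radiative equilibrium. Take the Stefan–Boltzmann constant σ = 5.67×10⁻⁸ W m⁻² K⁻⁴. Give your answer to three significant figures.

The planet radiates to space at T_e = [S(1−α)/(4σ)]^(1/4) = 188.0 K.
The surface balance (absorbed SW + ε·downward IR = σT_s⁴) with T_a⁴ = T_s⁴/2 reduces to T_s = T_e·[2/(2−ε)]^¼ = 197.2 K.

197 K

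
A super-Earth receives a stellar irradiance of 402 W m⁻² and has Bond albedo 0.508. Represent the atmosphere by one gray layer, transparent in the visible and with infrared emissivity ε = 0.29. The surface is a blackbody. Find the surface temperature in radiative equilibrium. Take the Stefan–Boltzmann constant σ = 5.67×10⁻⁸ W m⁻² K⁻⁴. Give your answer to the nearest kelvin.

The planet radiates to space at T_e = [S(1−α)/(4σ)]^(1/4) = 171.8 K.
For a single slab of emissivity ε, T_s⁴ = 2T_e⁴/(2−ε); thus T_s = 171.8·(1.17)^(1/4) = 178.7 K.

179 K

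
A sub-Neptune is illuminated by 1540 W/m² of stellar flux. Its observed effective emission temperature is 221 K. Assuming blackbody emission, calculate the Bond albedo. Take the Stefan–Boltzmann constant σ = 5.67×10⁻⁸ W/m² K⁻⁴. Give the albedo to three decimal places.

0.649

Rearranging the radiative balance, α = 1 − 4σT⁴/S.
σT⁴ = 135.3 W/m², so 4σT⁴ = 541.0 W/m².
1−α = 541.0/1540 = 0.3513, so α = 0.6487.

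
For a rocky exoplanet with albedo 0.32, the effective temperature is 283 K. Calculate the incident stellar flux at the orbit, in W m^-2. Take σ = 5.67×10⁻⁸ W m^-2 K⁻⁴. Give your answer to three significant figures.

2140 W m^-2

From S(1−α)/4 = σT⁴: S = 4σT⁴/(1−α).
The emitted flux is σT⁴ = 363.7 W m^-2.
S = 4·363.7/0.68 = 2139 W m^-2.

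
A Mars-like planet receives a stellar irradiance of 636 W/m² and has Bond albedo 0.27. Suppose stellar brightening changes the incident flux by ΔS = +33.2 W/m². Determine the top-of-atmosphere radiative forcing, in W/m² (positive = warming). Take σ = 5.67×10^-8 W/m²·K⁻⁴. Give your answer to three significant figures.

6.06 W/m²

TOA radiative forcing: ΔF = (1−α)ΔS/4 = 0.73·(+33.2)/4 = 6.059 W/m².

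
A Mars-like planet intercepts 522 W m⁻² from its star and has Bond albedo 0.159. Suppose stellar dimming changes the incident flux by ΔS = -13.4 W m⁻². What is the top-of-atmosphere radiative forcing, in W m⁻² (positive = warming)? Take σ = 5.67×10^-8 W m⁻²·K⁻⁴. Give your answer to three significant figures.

TOA radiative forcing: ΔF = (1−α)ΔS/4 = 0.841·(-13.4)/4 = -2.817 W m⁻².

-2.82 W m⁻²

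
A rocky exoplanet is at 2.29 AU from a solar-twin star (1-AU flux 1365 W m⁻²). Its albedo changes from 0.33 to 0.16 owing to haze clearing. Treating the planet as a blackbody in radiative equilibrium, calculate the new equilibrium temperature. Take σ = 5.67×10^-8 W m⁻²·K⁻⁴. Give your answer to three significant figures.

176 K

Irradiance scales as 1/d², so S = 1365 W m⁻² × (1/2.29)² = 260.3 W m⁻².
T₂ = [S(1−α₂)/(4σ)]^(1/4) = [260.3·0.84/(4σ)]^(1/4) = 176.2 K.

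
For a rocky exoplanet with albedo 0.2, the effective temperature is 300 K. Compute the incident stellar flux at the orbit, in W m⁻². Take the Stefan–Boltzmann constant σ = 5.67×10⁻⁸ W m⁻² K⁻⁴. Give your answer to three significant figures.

2300 W m⁻²

From S(1−α)/4 = σT⁴: S = 4σT⁴/(1−α).
σT⁴ = 5.67×10⁻⁸·(300)⁴ = 459.3 W m⁻².
So S = 4×459.3/(1−0.2) = 2296 W m⁻².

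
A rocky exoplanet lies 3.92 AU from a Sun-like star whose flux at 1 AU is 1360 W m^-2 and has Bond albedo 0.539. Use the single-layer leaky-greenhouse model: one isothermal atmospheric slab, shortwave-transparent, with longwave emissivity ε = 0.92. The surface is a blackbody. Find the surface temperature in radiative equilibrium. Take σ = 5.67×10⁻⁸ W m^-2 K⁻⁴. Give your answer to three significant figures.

135 K

Flux at the orbit: S = 1360/(3.92)² = 88.50 W m^-2.
Effective emission temperature (TOA balance): σT_e⁴ = S(1−α)/4 = 10.20 W m^-2 → T_e = 115.8 K.
The surface balance (absorbed SW + ε·downward IR = σT_s⁴) with T_a⁴ = T_s⁴/2 reduces to T_s = T_e·[2/(2−ε)]^¼ = 135.1 K.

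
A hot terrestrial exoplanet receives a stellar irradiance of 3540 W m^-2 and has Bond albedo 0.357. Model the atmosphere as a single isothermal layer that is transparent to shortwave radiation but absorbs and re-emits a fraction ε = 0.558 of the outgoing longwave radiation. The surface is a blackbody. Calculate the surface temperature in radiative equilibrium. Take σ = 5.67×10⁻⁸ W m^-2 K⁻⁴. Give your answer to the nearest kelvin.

343 kelvin

At the top of the atmosphere, σT_e⁴ = S(1−α)/4 = 569.1 W m^-2, giving T_e = 316.5 K.
Surface balance with a leaky layer gives σT_s⁴ = σT_e⁴·2/(2−ε), so T_s = T_e·[2/(2−0.558)]^(1/4) = 343.5 K.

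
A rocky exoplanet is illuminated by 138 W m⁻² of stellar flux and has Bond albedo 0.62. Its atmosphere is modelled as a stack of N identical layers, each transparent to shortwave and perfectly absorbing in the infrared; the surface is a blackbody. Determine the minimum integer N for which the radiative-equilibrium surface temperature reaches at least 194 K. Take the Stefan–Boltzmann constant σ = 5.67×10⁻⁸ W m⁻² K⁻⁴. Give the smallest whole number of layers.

OLR = S(1−α)/4 = 13.11 W m⁻²; the top layer radiates at T_e = 123.3 K.
T_s = (N+1)^(1/4)·T_e ≥ 194 K requires N+1 ≥ (T_s/T_e)⁴ = (194/123.3)⁴ = 6.126.
So N ≥ 5.126; the smallest integer is N = 6.

6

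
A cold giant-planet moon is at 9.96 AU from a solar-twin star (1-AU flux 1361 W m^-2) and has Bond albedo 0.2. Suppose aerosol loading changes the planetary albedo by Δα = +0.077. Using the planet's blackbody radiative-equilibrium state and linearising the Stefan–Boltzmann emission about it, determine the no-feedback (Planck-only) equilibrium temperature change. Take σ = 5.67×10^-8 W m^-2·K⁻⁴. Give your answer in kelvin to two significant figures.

-2.0 K

By the inverse-square law, S = 1361/9.96² = 13.72 W m^-2.
Reference equilibrium: T_e = [S(1−α)/(4σ)]^(1/4) = 83.41 K.
TOA radiative forcing: ΔF = −S·Δα/4 = −13.72·(+0.077)/4 = -0.2641 W m^-2.
Planck response: λ_P = 4σT_e³ = 4·5.67×10⁻⁸·(83.41)³ = 0.1316 W m^-2/K.
Hence the no-feedback warming is ΔF/(4σT_e³) = -2.01 K.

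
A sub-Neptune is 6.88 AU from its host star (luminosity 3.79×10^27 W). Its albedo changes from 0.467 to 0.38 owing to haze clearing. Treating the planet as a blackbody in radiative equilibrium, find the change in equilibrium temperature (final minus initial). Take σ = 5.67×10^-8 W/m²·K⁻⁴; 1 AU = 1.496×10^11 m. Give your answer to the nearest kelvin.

6 K

Orbital distance: d = 6.88 AU = 1.029×10^12 m.
Flux at the orbit: S = L/(4πd²) = 3.79×10^27/(4π·(1.03×10^12)²) = 284.7 W/m².
Before: T₁ = [284.7·0.533/(4σ)]^(1/4) = 160.8 K.
With α = 0.38, T₂ = 167.0 K.
Change: 167.0 − 160.8 = 6.196 K.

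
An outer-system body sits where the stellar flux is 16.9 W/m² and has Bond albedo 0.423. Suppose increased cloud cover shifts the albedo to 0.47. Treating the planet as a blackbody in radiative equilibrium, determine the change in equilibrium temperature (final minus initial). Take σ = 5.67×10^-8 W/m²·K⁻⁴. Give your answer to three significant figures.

With α = 0.423, T₁ = 80.98 K.
Final:   T₂ = [S(1−0.47)/(4σ)]^(1/4) = 79.27 K.
Change: 79.27 − 80.98 = -1.702 K.

-1.70 kelvin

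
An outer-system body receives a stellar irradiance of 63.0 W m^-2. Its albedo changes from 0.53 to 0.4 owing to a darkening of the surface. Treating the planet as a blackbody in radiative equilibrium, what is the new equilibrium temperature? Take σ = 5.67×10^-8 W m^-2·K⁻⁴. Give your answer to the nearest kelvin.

T₂ = [S(1−α₂)/(4σ)]^(1/4) = [63.00·0.6/(4σ)]^(1/4) = 113.6 K.

114 kelvin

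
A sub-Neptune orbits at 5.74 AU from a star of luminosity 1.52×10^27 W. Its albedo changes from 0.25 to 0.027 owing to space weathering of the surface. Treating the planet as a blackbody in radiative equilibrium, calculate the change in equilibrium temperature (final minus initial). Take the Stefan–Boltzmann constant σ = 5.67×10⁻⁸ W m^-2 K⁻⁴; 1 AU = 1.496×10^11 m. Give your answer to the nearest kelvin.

d = 5.74 × 1.496×10^11 m = 8.587×10^11 m.
Spreading L over a sphere of radius d: S = 1.52×10^27/(4π·8.59×10^11²) = 164.0 W m^-2.
Initial: T₁ = [S(1−0.25)/(4σ)]^(1/4) = 152.6 K.
Final:   T₂ = [S(1−0.027)/(4σ)]^(1/4) = 162.9 K.
ΔT = T₂ − T₁ = 10.26 K.

10 kelvin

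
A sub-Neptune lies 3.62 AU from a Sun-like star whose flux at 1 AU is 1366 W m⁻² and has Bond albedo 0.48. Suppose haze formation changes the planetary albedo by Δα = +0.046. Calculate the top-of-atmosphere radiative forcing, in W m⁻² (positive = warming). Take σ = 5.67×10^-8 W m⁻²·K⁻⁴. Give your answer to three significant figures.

Irradiance scales as 1/d², so S = 1366 W m⁻² × (1/3.62)² = 104.2 W m⁻².
The change in absorbed flux is Δ[S(1−α)/4] = −SΔα/4 = -1.199 W m⁻².

-1.20 W m⁻²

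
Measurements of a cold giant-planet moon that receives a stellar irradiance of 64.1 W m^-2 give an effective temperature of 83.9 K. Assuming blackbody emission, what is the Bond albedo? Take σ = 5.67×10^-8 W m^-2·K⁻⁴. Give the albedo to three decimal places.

0.825

Rearranging the radiative balance, α = 1 − 4σT⁴/S.
4σT⁴ = 4·5.67×10⁻⁸·(83.9)⁴ = 11.24 W m^-2.
Hence α = 1 − 11.24/64.10 = 0.8247.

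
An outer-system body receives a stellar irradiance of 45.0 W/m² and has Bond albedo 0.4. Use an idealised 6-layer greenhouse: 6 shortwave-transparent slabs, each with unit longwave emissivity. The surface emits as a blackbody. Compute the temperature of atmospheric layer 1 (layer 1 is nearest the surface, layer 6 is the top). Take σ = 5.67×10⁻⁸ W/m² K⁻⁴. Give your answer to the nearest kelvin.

163 K

Top-of-atmosphere balance: σT_e⁴ = S(1−α)/4 = 6.750 W/m² → T_e = 104.5 K.
Each opaque layer satisfies 2T_j⁴ = T_{j−1}⁴ + T_{j+1}⁴, giving T_k⁴ = (N+1−k)T_e⁴.
With k = 1: T_1 = (6+1−1)^¼·104.5 K = 163.5 K.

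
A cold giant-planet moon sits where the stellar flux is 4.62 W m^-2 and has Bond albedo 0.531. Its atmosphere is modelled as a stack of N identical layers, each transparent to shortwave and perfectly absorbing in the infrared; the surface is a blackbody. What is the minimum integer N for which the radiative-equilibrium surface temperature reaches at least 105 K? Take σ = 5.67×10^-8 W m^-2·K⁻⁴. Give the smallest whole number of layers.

OLR = S(1−α)/4 = 0.5417 W m^-2; the top layer radiates at T_e = 55.60 K.
T_s = (N+1)^(1/4)·T_e ≥ 105 K requires N+1 ≥ (T_s/T_e)⁴ = (105/55.60)⁴ = 12.723.
The minimum whole number is N = 12.

12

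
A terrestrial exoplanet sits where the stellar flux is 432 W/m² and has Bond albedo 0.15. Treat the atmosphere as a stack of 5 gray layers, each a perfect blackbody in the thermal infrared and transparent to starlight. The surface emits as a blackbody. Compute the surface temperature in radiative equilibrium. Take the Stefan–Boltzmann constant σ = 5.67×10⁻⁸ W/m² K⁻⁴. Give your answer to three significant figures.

314 kelvin

The effective emission temperature is T_e = [S(1−α)/(4σ)]^¼ = 200.6 K.
Layer-by-layer balance gives σT_s⁴ = (N+1)σT_e⁴, so T_s = 6^¼·200.6 = 313.9 K.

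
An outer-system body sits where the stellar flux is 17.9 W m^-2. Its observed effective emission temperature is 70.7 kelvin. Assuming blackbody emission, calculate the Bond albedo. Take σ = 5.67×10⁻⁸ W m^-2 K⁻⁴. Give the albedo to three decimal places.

From σT⁴ = S(1−α)/4 we invert for α: 1−α = 4σT⁴/S.
4σT⁴ = 4·5.67×10⁻⁸·(70.7)⁴ = 5.667 W m^-2.
Hence α = 1 − 5.667/17.90 = 0.6834.

0.683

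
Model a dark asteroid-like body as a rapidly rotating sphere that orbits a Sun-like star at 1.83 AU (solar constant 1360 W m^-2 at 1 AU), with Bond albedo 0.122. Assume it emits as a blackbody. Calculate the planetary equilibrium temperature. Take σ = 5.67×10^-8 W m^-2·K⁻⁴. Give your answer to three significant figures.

199 K

Irradiance scales as 1/d², so S = 1360 W m^-2 × (1/1.83)² = 406.1 W m^-2.
Averaging over the sphere, the absorbed flux is S(1−α)/4 = 89.14 W m^-2.
Set σT⁴ = 89.14 → T = (89.14/σ)^(1/4) = 199.1 K.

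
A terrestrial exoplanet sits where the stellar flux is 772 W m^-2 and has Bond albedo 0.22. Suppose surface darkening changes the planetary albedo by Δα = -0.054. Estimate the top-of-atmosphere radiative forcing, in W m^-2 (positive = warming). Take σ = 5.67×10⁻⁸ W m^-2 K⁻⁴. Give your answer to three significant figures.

10.4 W m^-2

The change in absorbed flux is Δ[S(1−α)/4] = −SΔα/4 = 10.42 W m^-2.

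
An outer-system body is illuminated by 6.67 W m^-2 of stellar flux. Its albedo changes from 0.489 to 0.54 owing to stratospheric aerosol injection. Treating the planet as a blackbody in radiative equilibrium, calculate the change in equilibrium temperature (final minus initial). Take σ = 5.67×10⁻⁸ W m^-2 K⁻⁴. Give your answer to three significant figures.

-1.62 K

Initial: T₁ = [S(1−0.489)/(4σ)]^(1/4) = 62.26 K.
After:  T₂ = [6.670·0.46/(4σ)]^(1/4) = 60.65 K.
Change: 60.65 − 62.26 = -1.615 K.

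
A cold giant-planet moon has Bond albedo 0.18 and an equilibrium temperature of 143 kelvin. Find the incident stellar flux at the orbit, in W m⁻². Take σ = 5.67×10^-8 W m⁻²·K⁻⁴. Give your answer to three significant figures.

From S(1−α)/4 = σT⁴: S = 4σT⁴/(1−α).
σT⁴ = 5.67×10⁻⁸·(143)⁴ = 23.71 W m⁻².
S = 4·23.71/0.82 = 115.7 W m⁻².

116 W m⁻²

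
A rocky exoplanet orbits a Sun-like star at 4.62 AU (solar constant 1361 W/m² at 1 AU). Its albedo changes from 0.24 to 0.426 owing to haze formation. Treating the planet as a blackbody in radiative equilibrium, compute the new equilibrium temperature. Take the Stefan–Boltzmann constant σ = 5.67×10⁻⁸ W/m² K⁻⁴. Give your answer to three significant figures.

113 K

Flux at the orbit: S = 1361/(4.62)² = 63.76 W/m².
New equilibrium: T₂ = [(1−0.426)·63.76/(4σ)]^(1/4) = 112.7 K.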